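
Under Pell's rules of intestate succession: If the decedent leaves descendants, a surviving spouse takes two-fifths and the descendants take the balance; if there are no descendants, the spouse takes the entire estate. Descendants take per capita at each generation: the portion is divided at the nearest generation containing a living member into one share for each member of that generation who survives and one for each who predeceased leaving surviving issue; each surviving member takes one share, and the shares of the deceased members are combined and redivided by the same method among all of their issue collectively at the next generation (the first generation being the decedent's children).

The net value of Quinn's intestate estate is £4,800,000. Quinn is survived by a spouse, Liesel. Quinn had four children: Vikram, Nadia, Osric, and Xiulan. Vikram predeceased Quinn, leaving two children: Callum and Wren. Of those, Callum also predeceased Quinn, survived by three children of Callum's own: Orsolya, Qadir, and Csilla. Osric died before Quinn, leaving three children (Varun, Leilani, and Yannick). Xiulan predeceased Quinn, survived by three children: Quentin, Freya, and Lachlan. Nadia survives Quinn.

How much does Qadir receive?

Liesel takes two-fifths of £4,800,000 = £1,920,000. The remaining £2,880,000 passes to the descendants.
The descendants' portion (£2,880,000) is divided at the children's generation into 4 shares of £720,000. Nadia takes £720,000. The 3 shares of the deceased (Vikram, Osric, and Xiulan) are combined into a pool of £2,160,000.
That pool (£2,160,000) is divided at the grandchildren's generation into 8 shares of £270,000. Wren, Varun, Leilani, Yannick, Quentin, Freya, and Lachlan each take £270,000. The remaining share for the deceased Callum (£270,000) is carried to the next generation.
That pool (£270,000) is divided at the great-grandchildren's generation equally among Orsolya, Qadir, and Csilla: £90,000 each.

Qadir receives £90,000.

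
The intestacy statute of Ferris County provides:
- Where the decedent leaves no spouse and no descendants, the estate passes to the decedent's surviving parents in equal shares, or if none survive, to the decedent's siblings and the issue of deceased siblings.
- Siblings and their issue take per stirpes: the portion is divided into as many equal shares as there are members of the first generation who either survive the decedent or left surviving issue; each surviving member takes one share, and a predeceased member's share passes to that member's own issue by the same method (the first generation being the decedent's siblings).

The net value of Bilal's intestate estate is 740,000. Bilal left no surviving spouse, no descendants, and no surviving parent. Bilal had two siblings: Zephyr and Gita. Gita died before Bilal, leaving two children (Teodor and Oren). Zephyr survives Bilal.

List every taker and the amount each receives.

The entire 740,000 passes to the siblings and their issue.
That amount (740,000) is divided into 2 shares of 370,000: Zephyr takes 370,000; Gita's 370,000 share passes to Gita's issue.
Gita's share (370,000) is divided into 2 shares of 185,000: Teodor and Oren each take 185,000.

Zephyr: 370,000; Teodor: 185,000; Oren: 185,000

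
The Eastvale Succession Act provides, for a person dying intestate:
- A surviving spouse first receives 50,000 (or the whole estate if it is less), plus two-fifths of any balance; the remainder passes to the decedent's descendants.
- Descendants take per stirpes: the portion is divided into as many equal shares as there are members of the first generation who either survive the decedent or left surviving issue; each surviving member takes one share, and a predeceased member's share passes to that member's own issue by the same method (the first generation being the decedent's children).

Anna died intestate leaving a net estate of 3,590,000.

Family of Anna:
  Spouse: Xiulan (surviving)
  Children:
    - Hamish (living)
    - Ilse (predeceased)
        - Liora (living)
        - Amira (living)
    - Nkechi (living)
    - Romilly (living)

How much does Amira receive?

Amira receives 265,500.

Xiulan first takes 50,000, leaving a balance of 3,540,000. Xiulan then takes two-fifths of the balance (1,416,000), for a total of 1,466,000. The remaining 2,124,000 passes to the descendants.
The descendants' portion (2,124,000) is divided into 4 shares of 531,000: Hamish, Nkechi, and Romilly each take 531,000; Ilse's 531,000 share passes to Ilse's issue.
Ilse's share (531,000) is divided into 2 shares of 265,500: Liora and Amira each take 265,500.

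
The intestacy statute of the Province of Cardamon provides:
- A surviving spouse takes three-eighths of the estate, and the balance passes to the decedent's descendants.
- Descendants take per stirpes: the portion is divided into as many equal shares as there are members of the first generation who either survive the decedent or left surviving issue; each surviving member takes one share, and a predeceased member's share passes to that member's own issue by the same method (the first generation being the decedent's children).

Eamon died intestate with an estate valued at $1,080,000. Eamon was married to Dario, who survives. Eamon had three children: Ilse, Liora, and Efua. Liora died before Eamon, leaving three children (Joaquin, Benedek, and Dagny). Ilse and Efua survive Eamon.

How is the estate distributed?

Dario: $405,000; Ilse: $225,000; Joaquin: $75,000; Benedek: $75,000; Dagny: $75,000; Efua: $225,000

Dario takes three-eighths of $1,080,000 = $405,000. The remaining $675,000 passes to the descendants.
The descendants' portion ($675,000) is divided into 3 shares of $225,000: Ilse and Efua each take $225,000; Liora's $225,000 share passes to Liora's issue.
Liora's share ($225,000) is divided into 3 shares of $75,000: Joaquin, Benedek, and Dagny each take $75,000.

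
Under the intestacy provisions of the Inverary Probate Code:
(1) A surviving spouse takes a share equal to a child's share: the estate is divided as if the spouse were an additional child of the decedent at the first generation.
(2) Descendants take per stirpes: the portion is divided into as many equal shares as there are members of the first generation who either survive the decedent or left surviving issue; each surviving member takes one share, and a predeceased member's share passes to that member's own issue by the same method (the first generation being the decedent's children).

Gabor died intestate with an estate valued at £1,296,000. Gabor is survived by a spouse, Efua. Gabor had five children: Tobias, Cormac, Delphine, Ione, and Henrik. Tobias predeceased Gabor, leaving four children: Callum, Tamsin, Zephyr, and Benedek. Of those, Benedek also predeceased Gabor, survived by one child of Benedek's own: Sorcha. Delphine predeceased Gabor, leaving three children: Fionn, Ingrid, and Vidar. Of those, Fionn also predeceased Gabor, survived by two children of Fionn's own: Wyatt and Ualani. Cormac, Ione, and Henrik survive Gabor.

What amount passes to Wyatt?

The spouse counts as an additional share at the children's level, so there are 6 primary shares of £216,000. Efua takes one such share (£216,000).
The children's combined portion (£1,080,000) is divided into 5 shares of £216,000: Cormac, Ione, and Henrik each take £216,000; Tobias's £216,000 share passes to Tobias's issue; Delphine's £216,000 share passes to Delphine's issue.
Tobias's share (£216,000) is divided into 4 shares of £54,000: Callum, Tamsin, and Zephyr each take £54,000; Benedek's £54,000 share passes to Benedek's issue.
Benedek's share (£54,000) passes entirely to Sorcha.
Delphine's share (£216,000) is divided into 3 shares of £72,000: Ingrid and Vidar each take £72,000; Fionn's £72,000 share passes to Fionn's issue.
Fionn's share (£72,000) is divided into 2 shares of £36,000: Wyatt and Ualani each take £36,000.

Wyatt receives £36,000.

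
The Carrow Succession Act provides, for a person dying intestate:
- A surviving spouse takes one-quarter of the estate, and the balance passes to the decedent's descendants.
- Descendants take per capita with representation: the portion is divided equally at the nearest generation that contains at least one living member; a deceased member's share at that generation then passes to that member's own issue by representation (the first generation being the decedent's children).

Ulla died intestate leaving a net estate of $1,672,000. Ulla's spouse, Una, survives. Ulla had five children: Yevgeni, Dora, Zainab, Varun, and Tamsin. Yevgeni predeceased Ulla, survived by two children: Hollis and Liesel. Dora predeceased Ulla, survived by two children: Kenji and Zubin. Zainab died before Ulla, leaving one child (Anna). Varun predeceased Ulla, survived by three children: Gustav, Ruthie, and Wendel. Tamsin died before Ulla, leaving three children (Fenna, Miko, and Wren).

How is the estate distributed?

Una: $418,000; Hollis: $114,000; Liesel: $114,000; Kenji: $114,000; Zubin: $114,000; Anna: $114,000; Gustav: $114,000; Ruthie: $114,000; Wendel: $114,000; Fenna: $114,000; Miko: $114,000; Wren: $114,000

Una takes one-quarter of $1,672,000 = $418,000. The remaining $1,254,000 passes to the descendants.
No child survives, so the initial division is made at the grandchildren's generation.
The descendants' portion ($1,254,000) is divided into 11 shares of $114,000: Hollis, Liesel, Kenji, Zubin, Anna, Gustav, Ruthie, Wendel, Fenna, Miko, and Wren each take $114,000.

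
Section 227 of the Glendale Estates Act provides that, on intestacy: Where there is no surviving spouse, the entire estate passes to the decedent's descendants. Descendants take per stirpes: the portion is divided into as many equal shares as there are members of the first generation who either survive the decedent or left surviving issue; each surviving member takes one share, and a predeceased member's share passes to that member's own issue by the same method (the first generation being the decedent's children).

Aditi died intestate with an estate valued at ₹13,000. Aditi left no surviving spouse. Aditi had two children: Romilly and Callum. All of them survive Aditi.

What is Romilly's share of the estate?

Romilly receives ₹6,500.

The entire ₹13,000 passes to the descendants.
That amount (₹13,000) is divided into 2 shares of ₹6,500: Romilly and Callum each take ₹6,500.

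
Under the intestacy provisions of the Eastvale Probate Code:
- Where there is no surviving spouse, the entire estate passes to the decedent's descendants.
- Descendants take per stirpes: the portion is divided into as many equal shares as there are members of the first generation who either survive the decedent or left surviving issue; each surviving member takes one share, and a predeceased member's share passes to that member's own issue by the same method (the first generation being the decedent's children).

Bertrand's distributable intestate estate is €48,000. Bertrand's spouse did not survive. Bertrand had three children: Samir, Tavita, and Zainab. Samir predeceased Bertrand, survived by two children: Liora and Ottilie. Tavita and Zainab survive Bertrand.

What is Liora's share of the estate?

Liora receives €8,000.

The entire €48,000 passes to the descendants.
That amount (€48,000) is divided into 3 shares of €16,000: Tavita and Zainab each take €16,000; Samir's €16,000 share passes to Samir's issue.
Samir's share (€16,000) is divided into 2 shares of €8,000: Liora and Ottilie each take €8,000.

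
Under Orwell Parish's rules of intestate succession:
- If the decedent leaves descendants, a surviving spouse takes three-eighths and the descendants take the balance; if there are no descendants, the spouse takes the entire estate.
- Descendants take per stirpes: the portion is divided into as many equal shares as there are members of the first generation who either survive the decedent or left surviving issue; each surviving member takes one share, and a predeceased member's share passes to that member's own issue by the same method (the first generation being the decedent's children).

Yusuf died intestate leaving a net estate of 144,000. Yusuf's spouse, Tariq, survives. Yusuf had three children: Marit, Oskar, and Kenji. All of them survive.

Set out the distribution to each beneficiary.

Tariq takes three-eighths of 144,000 = 54,000. The remaining 90,000 passes to the descendants.
The descendants' portion (90,000) is divided into 3 shares of 30,000: Marit, Oskar, and Kenji each take 30,000.

Tariq: 54,000; Marit: 30,000; Oskar: 30,000; Kenji: 30,000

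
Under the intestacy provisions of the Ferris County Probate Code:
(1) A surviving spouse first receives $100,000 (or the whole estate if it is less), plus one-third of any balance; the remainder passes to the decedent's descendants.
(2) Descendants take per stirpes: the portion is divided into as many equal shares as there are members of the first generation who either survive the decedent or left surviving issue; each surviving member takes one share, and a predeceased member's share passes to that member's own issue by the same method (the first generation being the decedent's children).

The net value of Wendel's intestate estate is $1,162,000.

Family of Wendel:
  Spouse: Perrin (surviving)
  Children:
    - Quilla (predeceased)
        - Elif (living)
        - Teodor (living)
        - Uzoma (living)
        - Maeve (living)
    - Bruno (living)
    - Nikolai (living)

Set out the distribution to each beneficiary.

Perrin first takes $100,000, leaving a balance of $1,062,000. Perrin then takes one-third of the balance ($354,000), for a total of $454,000. The remaining $708,000 passes to the descendants.
The descendants' portion ($708,000) is divided into 3 shares of $236,000: Bruno and Nikolai each take $236,000; Quilla's $236,000 share passes to Quilla's issue.
Quilla's share ($236,000) is divided into 4 shares of $59,000: Elif, Teodor, Uzoma, and Maeve each take $59,000.

Perrin: $454,000; Elif: $59,000; Teodor: $59,000; Uzoma: $59,000; Maeve: $59,000; Bruno: $236,000; Nikolai: $236,000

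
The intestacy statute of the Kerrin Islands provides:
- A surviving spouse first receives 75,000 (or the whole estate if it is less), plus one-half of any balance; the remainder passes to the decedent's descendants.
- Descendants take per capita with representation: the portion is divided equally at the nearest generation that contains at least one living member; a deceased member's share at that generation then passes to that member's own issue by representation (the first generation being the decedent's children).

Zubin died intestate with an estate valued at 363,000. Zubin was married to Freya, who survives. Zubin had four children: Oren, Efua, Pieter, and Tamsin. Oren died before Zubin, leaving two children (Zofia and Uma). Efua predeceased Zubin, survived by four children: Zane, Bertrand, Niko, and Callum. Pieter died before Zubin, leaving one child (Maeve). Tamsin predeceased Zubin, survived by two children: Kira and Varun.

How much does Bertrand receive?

Bertrand receives 16,000.

Freya first takes 75,000, leaving a balance of 288,000. Freya then takes one-half of the balance (144,000), for a total of 219,000. The remaining 144,000 passes to the descendants.
No child survives, so the initial division is made at the grandchildren's generation.
The descendants' portion (144,000) is divided into 9 shares of 16,000: Zofia, Uma, Zane, Bertrand, Niko, Callum, Maeve, Kira, and Varun each take 16,000.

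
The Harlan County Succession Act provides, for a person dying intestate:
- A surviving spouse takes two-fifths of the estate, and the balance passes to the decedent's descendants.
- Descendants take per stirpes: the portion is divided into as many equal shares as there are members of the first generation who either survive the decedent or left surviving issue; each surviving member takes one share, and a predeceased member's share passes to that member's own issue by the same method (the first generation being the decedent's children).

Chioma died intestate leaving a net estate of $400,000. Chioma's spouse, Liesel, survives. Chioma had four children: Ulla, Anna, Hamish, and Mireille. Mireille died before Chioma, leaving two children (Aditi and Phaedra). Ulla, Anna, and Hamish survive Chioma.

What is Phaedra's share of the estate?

Liesel takes two-fifths of $400,000 = $160,000. The remaining $240,000 passes to the descendants.
The descendants' portion ($240,000) is divided into 4 shares of $60,000: Ulla, Anna, and Hamish each take $60,000; Mireille's $60,000 share passes to Mireille's issue.
Mireille's share ($60,000) is divided into 2 shares of $30,000: Aditi and Phaedra each take $30,000.

Phaedra receives $30,000.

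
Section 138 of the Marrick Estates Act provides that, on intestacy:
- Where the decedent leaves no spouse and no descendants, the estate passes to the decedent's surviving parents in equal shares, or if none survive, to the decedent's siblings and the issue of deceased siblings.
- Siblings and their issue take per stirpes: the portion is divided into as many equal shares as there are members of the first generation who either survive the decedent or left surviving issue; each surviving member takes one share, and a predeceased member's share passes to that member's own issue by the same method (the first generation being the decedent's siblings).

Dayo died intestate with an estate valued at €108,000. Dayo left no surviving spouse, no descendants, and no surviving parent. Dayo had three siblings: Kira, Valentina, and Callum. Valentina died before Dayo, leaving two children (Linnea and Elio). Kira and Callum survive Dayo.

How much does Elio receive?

Elio receives €18,000.

The entire €108,000 passes to the siblings and their issue.
That amount (€108,000) is divided into 3 shares of €36,000: Kira and Callum each take €36,000; Valentina's €36,000 share passes to Valentina's issue.
Valentina's share (€36,000) is divided into 2 shares of €18,000: Linnea and Elio each take €18,000.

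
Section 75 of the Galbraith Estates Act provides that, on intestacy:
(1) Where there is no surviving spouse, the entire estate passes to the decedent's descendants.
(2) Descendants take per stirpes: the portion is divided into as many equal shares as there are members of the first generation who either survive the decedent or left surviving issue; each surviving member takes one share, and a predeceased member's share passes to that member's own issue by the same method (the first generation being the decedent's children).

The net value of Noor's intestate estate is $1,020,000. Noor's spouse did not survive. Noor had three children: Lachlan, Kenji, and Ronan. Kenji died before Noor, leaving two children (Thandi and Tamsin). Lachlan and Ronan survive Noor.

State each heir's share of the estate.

Lachlan: $340,000; Thandi: $170,000; Tamsin: $170,000; Ronan: $340,000

The entire $1,020,000 passes to the descendants.
That amount ($1,020,000) is divided into 3 shares of $340,000: Lachlan and Ronan each take $340,000; Kenji's $340,000 share passes to Kenji's issue.
Kenji's share ($340,000) is divided into 2 shares of $170,000: Thandi and Tamsin each take $170,000.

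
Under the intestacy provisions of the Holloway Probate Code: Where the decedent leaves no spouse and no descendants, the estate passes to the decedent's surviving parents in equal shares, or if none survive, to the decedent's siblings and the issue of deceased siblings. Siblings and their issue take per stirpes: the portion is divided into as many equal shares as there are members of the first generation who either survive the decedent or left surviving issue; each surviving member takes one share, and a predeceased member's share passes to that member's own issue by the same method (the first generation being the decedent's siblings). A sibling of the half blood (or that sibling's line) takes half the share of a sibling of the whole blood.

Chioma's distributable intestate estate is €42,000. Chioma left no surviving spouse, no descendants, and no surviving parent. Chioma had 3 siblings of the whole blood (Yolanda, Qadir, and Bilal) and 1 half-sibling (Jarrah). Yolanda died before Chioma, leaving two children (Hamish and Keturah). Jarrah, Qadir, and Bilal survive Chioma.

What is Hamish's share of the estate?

The entire €42,000 passes to the siblings and their issue.
Counting each half-blood sibling's line as half a unit, there are 7/2 units in €42,000, so one unit is €12,000. Whole-blood lines (Yolanda, Qadir, and Bilal) take €12,000 each; half-blood lines (Jarrah) take €6,000 each.
Yolanda's share (€12,000) is divided into 2 shares of €6,000: Hamish and Keturah each take €6,000.

Hamish receives €6,000.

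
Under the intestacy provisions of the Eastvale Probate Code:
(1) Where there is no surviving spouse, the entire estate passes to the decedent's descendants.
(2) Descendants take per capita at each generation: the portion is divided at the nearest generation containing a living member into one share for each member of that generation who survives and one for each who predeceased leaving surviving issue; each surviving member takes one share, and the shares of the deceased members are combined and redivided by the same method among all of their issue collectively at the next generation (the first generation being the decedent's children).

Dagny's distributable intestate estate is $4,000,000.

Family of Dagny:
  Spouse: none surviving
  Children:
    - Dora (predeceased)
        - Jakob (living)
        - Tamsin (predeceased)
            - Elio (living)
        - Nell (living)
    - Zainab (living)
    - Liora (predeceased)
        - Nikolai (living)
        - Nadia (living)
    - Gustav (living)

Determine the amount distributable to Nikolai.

Nikolai receives $400,000.

The entire $4,000,000 passes to the descendants.
That amount ($4,000,000) is divided at the children's generation into 4 shares of $1,000,000. Zainab and Gustav each take $1,000,000. The 2 shares of the deceased (Dora and Liora) are combined into a pool of $2,000,000.
That pool ($2,000,000) is divided at the grandchildren's generation into 5 shares of $400,000. Jakob, Nell, Nikolai, and Nadia each take $400,000. The remaining share for the deceased Tamsin ($400,000) is carried to the next generation.
That pool ($400,000) passes entirely to Elio, the sole taker at the great-grandchildren's generation.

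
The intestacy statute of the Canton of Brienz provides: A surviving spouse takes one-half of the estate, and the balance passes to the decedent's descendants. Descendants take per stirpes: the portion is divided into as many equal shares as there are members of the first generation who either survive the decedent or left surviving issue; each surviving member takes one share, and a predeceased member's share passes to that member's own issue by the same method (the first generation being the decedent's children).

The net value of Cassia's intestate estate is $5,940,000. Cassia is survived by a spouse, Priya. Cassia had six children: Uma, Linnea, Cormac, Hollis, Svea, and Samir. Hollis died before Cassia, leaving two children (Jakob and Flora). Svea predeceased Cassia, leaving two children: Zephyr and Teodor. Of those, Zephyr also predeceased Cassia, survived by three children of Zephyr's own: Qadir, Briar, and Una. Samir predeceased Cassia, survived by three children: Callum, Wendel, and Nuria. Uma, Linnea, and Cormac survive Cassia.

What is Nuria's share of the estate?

Nuria receives $165,000.

Priya takes one-half of $5,940,000 = $2,970,000. The remaining $2,970,000 passes to the descendants.
The descendants' portion ($2,970,000) is divided into 6 shares of $495,000: Uma, Linnea, and Cormac each take $495,000; Hollis's $495,000 share passes to Hollis's issue; Svea's $495,000 share passes to Svea's issue; Samir's $495,000 share passes to Samir's issue.
Hollis's share ($495,000) is divided into 2 shares of $247,500: Jakob and Flora each take $247,500.
Svea's share ($495,000) is divided into 2 shares of $247,500: Teodor takes $247,500; Zephyr's $247,500 share passes to Zephyr's issue.
Zephyr's share ($247,500) is divided into 3 shares of $82,500: Qadir, Briar, and Una each take $82,500.
Samir's share ($495,000) is divided into 3 shares of $165,000: Callum, Wendel, and Nuria each take $165,000.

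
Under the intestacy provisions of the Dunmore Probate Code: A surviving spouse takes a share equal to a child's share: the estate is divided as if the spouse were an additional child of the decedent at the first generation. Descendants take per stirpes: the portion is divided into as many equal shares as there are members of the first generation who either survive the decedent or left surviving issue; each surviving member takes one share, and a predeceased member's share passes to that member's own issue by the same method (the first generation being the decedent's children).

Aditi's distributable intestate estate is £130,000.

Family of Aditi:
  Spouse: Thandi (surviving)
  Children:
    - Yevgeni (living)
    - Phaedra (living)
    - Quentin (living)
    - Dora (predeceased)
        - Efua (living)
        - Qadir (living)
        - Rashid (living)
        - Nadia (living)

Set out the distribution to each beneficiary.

Thandi: £26,000; Yevgeni: £26,000; Phaedra: £26,000; Quentin: £26,000; Efua: £6,500; Qadir: £6,500; Rashid: £6,500; Nadia: £6,500

The spouse counts as an additional share at the children's level, so there are 5 primary shares of £26,000. Thandi takes one such share (£26,000).
The children's combined portion (£104,000) is divided into 4 shares of £26,000: Yevgeni, Phaedra, and Quentin each take £26,000; Dora's £26,000 share passes to Dora's issue.
Dora's share (£26,000) is divided into 4 shares of £6,500: Efua, Qadir, Rashid, and Nadia each take £6,500.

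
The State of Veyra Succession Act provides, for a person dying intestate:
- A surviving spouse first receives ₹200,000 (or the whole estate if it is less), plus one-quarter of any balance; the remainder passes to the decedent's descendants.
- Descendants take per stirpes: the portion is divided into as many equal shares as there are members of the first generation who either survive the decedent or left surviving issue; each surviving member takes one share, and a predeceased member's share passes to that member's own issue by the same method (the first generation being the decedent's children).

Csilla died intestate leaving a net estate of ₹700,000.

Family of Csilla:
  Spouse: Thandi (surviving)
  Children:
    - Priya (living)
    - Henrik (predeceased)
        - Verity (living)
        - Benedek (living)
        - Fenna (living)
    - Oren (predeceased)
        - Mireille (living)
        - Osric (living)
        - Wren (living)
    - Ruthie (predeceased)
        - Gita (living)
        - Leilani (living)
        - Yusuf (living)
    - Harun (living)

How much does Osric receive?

Thandi first takes ₹200,000, leaving a balance of ₹500,000. Thandi then takes one-quarter of the balance (₹125,000), for a total of ₹325,000. The remaining ₹375,000 passes to the descendants.
The descendants' portion (₹375,000) is divided into 5 shares of ₹75,000: Priya and Harun each take ₹75,000; Henrik's ₹75,000 share passes to Henrik's issue; Oren's ₹75,000 share passes to Oren's issue; Ruthie's ₹75,000 share passes to Ruthie's issue.
Henrik's share (₹75,000) is divided into 3 shares of ₹25,000: Verity, Benedek, and Fenna each take ₹25,000.
Oren's share (₹75,000) is divided into 3 shares of ₹25,000: Mireille, Osric, and Wren each take ₹25,000.
Ruthie's share (₹75,000) is divided into 3 shares of ₹25,000: Gita, Leilani, and Yusuf each take ₹25,000.

Osric receives ₹25,000.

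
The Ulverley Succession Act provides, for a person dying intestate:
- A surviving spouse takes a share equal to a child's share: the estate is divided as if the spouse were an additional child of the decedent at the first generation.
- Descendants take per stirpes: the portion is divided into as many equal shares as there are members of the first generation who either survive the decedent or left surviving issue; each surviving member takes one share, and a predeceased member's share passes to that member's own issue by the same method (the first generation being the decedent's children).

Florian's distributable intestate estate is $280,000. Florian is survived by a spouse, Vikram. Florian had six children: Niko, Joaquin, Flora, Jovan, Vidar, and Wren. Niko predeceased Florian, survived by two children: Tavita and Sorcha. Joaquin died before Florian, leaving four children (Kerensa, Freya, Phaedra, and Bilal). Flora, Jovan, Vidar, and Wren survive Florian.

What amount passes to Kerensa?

Kerensa receives $10,000.

The spouse counts as an additional share at the children's level, so there are 7 primary shares of $40,000. Vikram takes one such share ($40,000).
The children's combined portion ($240,000) is divided into 6 shares of $40,000: Flora, Jovan, Vidar, and Wren each take $40,000; Niko's $40,000 share passes to Niko's issue; Joaquin's $40,000 share passes to Joaquin's issue.
Niko's share ($40,000) is divided into 2 shares of $20,000: Tavita and Sorcha each take $20,000.
Joaquin's share ($40,000) is divided into 4 shares of $10,000: Kerensa, Freya, Phaedra, and Bilal each take $10,000.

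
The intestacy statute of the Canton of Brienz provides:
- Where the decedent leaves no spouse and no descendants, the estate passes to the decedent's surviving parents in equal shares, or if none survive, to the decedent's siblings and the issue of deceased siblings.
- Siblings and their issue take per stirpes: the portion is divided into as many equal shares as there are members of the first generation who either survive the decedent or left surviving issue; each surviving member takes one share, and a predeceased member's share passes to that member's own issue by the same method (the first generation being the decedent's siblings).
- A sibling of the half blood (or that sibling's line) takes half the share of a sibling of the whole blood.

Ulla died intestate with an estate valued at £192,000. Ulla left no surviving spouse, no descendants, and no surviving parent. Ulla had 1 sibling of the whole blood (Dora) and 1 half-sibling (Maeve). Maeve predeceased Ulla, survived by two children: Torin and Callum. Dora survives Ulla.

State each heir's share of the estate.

Torin: £32,000; Callum: £32,000; Dora: £128,000

The entire £192,000 passes to the siblings and their issue.
Counting each half-blood sibling's line as half a unit, there are 3/2 units in £192,000, so one unit is £128,000. Whole-blood lines (Dora) take £128,000 each; half-blood lines (Maeve) take £64,000 each.
Maeve's share (£64,000) is divided into 2 shares of £32,000: Torin and Callum each take £32,000.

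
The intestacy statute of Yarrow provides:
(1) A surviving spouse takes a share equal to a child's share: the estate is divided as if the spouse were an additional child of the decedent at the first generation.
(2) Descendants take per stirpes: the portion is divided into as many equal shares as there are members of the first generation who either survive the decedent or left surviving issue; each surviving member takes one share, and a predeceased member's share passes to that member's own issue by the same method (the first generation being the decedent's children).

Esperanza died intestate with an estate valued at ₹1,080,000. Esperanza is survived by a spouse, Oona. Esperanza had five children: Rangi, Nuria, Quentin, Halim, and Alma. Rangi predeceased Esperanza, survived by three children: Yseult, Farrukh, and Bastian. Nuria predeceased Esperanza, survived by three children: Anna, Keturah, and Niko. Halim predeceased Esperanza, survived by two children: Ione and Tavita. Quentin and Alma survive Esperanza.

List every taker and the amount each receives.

Oona: ₹180,000; Yseult: ₹60,000; Farrukh: ₹60,000; Bastian: ₹60,000; Anna: ₹60,000; Keturah: ₹60,000; Niko: ₹60,000; Quentin: ₹180,000; Ione: ₹90,000; Tavita: ₹90,000; Alma: ₹180,000

The spouse counts as an additional share at the children's level, so there are 6 primary shares of ₹180,000. Oona takes one such share (₹180,000).
The children's combined portion (₹900,000) is divided into 5 shares of ₹180,000: Quentin and Alma each take ₹180,000; Rangi's ₹180,000 share passes to Rangi's issue; Nuria's ₹180,000 share passes to Nuria's issue; Halim's ₹180,000 share passes to Halim's issue.
Rangi's share (₹180,000) is divided into 3 shares of ₹60,000: Yseult, Farrukh, and Bastian each take ₹60,000.
Nuria's share (₹180,000) is divided into 3 shares of ₹60,000: Anna, Keturah, and Niko each take ₹60,000.
Halim's share (₹180,000) is divided into 2 shares of ₹90,000: Ione and Tavita each take ₹90,000.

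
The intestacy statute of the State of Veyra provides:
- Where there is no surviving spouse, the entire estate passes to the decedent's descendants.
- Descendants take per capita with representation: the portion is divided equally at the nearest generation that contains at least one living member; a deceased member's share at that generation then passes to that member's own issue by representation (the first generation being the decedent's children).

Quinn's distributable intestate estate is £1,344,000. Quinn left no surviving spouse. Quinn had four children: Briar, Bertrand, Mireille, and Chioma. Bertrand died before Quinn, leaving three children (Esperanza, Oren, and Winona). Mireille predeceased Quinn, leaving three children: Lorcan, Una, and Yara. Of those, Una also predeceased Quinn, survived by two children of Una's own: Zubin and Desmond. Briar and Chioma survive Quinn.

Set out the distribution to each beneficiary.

The entire £1,344,000 passes to the descendants.
That amount (£1,344,000) is divided into 4 shares of £336,000: Briar and Chioma each take £336,000; Bertrand's £336,000 share passes to Bertrand's issue; Mireille's £336,000 share passes to Mireille's issue.
Bertrand's share (£336,000) is divided into 3 shares of £112,000: Esperanza, Oren, and Winona each take £112,000.
Mireille's share (£336,000) is divided into 3 shares of £112,000: Lorcan and Yara each take £112,000; Una's £112,000 share passes to Una's issue.
Una's share (£112,000) is divided into 2 shares of £56,000: Zubin and Desmond each take £56,000.

Briar: £336,000; Esperanza: £112,000; Oren: £112,000; Winona: £112,000; Lorcan: £112,000; Zubin: £56,000; Desmond: £56,000; Yara: £112,000; Chioma: £336,000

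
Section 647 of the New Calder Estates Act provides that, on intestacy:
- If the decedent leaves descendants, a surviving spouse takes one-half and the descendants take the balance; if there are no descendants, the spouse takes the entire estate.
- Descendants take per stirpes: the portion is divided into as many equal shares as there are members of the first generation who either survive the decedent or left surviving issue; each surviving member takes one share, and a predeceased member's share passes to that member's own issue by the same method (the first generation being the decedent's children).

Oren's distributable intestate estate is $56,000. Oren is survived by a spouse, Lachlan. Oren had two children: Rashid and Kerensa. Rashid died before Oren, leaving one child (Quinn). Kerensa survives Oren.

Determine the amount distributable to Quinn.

Lachlan takes one-half of $56,000 = $28,000. The remaining $28,000 passes to the descendants.
The descendants' portion ($28,000) is divided into 2 shares of $14,000: Kerensa takes $14,000; Rashid's $14,000 share passes to Rashid's issue.
Rashid's share ($14,000) passes entirely to Quinn.

Quinn receives $14,000.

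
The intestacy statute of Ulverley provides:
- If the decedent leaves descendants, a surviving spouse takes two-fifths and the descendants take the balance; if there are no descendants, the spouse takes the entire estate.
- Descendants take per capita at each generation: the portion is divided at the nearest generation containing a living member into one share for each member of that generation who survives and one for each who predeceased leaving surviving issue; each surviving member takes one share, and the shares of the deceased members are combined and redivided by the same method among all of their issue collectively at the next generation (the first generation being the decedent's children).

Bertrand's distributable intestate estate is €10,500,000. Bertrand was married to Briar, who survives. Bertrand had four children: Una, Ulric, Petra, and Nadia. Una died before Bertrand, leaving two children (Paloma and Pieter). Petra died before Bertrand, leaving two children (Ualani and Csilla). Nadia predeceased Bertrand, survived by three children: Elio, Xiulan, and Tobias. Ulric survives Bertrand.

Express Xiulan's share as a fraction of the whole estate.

Xiulan receives 9/140 of the estate.

Briar takes two-fifths of €10,500,000 = €4,200,000. The remaining €6,300,000 passes to the descendants.
The descendants' portion (€6,300,000) is divided at the children's generation into 4 shares of €1,575,000. Ulric takes €1,575,000. The 3 shares of the deceased (Una, Petra, and Nadia) are combined into a pool of €4,725,000.
That pool (€4,725,000) is divided at the grandchildren's generation equally among Paloma, Pieter, Ualani, Csilla, Elio, Xiulan, and Tobias: €675,000 each.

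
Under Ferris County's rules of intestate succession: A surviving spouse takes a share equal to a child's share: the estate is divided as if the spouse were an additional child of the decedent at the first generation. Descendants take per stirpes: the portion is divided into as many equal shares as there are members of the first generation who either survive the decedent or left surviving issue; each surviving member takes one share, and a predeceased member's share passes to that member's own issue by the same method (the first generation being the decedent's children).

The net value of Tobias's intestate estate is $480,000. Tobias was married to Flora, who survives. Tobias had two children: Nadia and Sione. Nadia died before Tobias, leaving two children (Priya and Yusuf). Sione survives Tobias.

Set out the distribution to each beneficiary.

The spouse counts as an additional share at the children's level, so there are 3 primary shares of $160,000. Flora takes one such share ($160,000).
The children's combined portion ($320,000) is divided into 2 shares of $160,000: Sione takes $160,000; Nadia's $160,000 share passes to Nadia's issue.
Nadia's share ($160,000) is divided into 2 shares of $80,000: Priya and Yusuf each take $80,000.

Flora: $160,000; Priya: $80,000; Yusuf: $80,000; Sione: $160,000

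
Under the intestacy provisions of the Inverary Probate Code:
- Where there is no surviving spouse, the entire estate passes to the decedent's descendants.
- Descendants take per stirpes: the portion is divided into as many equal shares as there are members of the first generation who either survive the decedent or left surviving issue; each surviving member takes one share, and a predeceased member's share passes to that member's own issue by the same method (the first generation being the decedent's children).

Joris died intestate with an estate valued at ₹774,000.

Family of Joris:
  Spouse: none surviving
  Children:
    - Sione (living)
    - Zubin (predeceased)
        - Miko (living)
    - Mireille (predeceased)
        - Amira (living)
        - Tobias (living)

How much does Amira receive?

The entire ₹774,000 passes to the descendants.
That amount (₹774,000) is divided into 3 shares of ₹258,000: Sione takes ₹258,000; Zubin's ₹258,000 share passes to Zubin's issue; Mireille's ₹258,000 share passes to Mireille's issue.
Zubin's share (₹258,000) passes entirely to Miko.
Mireille's share (₹258,000) is divided into 2 shares of ₹129,000: Amira and Tobias each take ₹129,000.

Amira receives ₹129,000.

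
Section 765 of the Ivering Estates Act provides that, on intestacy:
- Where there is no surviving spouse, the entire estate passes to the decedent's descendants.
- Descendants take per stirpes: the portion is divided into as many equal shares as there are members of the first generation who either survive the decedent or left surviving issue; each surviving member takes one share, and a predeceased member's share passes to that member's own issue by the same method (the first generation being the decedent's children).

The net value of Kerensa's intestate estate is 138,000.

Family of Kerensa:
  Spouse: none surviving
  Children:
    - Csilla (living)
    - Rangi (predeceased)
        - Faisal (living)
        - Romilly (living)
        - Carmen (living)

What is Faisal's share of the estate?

Faisal receives 23,000.

The entire 138,000 passes to the descendants.
That amount (138,000) is divided into 2 shares of 69,000: Csilla takes 69,000; Rangi's 69,000 share passes to Rangi's issue.
Rangi's share (69,000) is divided into 3 shares of 23,000: Faisal, Romilly, and Carmen each take 23,000.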